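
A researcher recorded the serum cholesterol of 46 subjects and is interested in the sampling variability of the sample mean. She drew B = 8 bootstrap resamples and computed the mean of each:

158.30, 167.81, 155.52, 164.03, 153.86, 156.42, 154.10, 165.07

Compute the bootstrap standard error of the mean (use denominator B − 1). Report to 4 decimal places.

Bootstrap SE is the standard deviation of the 8 replicate means.
Mean of replicates: (158.30 + 167.81 + 155.52 + 164.03 + 153.86 + 156.42 + 154.10 + 165.07) / 8 = 1275.11000 / 8 = 159.38875
Sum of squared deviations: (−1.08875)² + (+8.42125)² + (−3.86875)² + (+4.64125)² + (−5.52875)² + (−2.96875)² + (−5.28875)² + (+5.68125)² = 208.23929
Variance = 208.23929 / 7 = 29.74847
SE* = √29.74847

SE* = 5.4542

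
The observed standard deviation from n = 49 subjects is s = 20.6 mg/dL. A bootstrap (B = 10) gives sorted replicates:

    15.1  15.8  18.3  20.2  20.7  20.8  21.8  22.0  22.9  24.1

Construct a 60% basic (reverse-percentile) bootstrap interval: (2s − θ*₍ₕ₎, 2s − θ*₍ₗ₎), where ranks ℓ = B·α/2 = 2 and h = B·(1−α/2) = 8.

Percentile endpoints at ranks 2 and 8: θ*₍2₎ = 15.8, θ*₍8₎ = 22.0.
Basic interval reflects these around s:
  lower = 2 × 20.6 − 22.0 = 19.2
  upper = 2 × 20.6 − 15.8 = 25.4

(19.2, 25.4)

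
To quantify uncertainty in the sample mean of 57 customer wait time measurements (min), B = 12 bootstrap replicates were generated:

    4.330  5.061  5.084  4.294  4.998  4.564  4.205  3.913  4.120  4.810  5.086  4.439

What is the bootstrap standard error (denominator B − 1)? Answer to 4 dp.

SE* = 0.4189

Bootstrap SE is the standard deviation of the 12 replicate means.
Mean of replicates: (4.330 + 5.061 + 5.084 + 4.294 + 4.998 + 4.564 + 4.205 + 3.913 + 4.120 + 4.810 + 5.086 + 4.439) / 12 = 54.90400 / 12 = 4.57533
Sum of squared deviations: (−0.24533)² + (+0.48567)² + (+0.50867)² + (−0.28133)² + (+0.42267)² + (−0.01133)² + (−0.37033)² + (−0.66233)² + (−0.45533)² + (+0.23467)² + (+0.51067)² + (−0.13633)² = 1.93032
Variance = 1.93032 / 11 = 0.17548
SE* = √0.17548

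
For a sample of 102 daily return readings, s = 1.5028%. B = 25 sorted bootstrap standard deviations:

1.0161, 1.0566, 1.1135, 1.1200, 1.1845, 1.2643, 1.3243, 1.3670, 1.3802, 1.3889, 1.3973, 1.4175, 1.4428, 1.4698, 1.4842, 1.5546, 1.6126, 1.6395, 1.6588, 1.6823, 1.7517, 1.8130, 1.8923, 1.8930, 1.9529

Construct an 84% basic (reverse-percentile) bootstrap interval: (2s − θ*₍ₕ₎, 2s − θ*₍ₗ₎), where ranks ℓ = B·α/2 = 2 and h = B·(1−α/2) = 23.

Percentile endpoints at ranks 2 and 23: θ*₍2₎ = 1.0566, θ*₍23₎ = 1.8923.
Basic interval reflects these around s:
  lower = 2 × 1.5028 − 1.8923 = 1.1133
  upper = 2 × 1.5028 − 1.0566 = 1.9490

(1.1133, 1.9490)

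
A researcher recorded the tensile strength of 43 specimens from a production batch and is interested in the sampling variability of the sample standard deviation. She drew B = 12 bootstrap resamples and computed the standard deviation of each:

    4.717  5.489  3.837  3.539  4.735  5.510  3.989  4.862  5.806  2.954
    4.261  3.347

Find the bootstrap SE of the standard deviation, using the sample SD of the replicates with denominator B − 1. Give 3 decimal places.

Bootstrap SE is the standard deviation of the 12 replicate standard deviations.
Mean of replicates: (4.717 + 5.489 + 3.837 + 3.539 + 4.735 + 5.510 + 3.989 + 4.862 + 5.806 + 2.954 + 4.261 + 3.347) / 12 = 53.0460 / 12 = 4.4205
Sum of squared deviations: (+0.2965)² + (+1.0685)² + (−0.5835)² + (−0.8815)² + (+0.3145)² + (+1.0895)² + (−0.4315)² + (+0.4415)² + (+1.3855)² + (−1.4665)² + (−0.1595)² + (−1.0735)² = 9.2622
Variance = 9.2622 / 11 = 0.8420
SE* = √0.8420

SE* = 0.918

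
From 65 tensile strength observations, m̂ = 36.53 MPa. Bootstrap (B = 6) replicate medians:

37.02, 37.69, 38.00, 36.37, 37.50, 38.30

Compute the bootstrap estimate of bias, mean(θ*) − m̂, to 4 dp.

bias = +0.9500

mean(θ*) = (37.02 + 37.69 + 38.00 + 36.37 + 37.50 + 38.30) / 6 = 37.48000
bias = 37.48000 − 36.53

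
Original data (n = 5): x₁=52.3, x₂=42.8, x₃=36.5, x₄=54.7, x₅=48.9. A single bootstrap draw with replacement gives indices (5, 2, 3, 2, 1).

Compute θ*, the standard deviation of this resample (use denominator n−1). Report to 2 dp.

θ* = 6.12

Resample values: 48.9, 42.8, 36.5, 42.8, 52.3.
Mean = 44.6600; sum of squared deviations = 149.8520
s² = 149.8520 / 4 = 37.4630
s = √37.4630 = 6.12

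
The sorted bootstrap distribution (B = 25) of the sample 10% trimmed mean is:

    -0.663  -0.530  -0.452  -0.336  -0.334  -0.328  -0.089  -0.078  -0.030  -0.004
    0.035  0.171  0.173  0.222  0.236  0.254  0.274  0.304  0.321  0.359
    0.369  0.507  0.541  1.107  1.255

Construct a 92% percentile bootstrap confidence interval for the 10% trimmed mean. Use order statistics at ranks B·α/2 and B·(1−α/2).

(-0.663, 1.107)

α = 0.08; lower rank = 25 × 0.040 = 1; upper rank = 25 × 0.960 = 24.
The 1st smallest replicate is -0.663; the 24th is 1.107.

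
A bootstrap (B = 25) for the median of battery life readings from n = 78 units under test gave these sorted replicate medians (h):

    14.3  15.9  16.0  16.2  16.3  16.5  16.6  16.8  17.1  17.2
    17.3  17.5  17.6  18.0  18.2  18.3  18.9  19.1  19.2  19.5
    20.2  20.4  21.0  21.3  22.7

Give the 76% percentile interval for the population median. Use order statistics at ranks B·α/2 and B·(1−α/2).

(16.0, 20.4)

α = 0.24; lower rank = 25 × 0.120 = 3; upper rank = 25 × 0.880 = 22.
The 3rd smallest replicate is 16.0; the 22nd is 20.4.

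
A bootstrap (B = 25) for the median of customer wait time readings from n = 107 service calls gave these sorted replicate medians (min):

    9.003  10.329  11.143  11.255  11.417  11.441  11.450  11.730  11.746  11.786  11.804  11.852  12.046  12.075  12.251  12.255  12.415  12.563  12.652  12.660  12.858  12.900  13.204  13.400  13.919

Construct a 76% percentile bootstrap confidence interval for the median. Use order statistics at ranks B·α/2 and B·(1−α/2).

α = 0.24; lower rank = 25 × 0.120 = 3; upper rank = 25 × 0.880 = 22.
The 3rd smallest replicate is 11.143; the 22nd is 12.900.

(11.143, 12.900)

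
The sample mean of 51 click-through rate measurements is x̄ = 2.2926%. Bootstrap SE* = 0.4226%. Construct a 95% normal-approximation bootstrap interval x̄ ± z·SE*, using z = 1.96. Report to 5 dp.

(1.46430, 3.12090)

Margin = 1.96 × 0.4226 = 0.828296
Interval: 2.2926 ± 0.828296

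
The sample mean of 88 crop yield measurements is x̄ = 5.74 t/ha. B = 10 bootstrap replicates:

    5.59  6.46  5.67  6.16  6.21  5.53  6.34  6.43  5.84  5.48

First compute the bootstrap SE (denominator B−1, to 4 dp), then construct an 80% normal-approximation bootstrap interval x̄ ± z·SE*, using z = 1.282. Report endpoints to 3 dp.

Mean of replicates = 5.9710; sum of squared deviations = 1.3673; SE* = √(1.3673/9) = 0.3898
Margin = 1.282 × 0.3898 = 0.4997
Interval: 5.74 ± 0.4997

(5.240, 6.240)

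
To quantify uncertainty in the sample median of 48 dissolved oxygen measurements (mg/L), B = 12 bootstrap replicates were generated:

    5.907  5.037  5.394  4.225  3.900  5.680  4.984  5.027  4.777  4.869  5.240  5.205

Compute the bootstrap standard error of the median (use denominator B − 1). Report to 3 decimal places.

Bootstrap SE is the standard deviation of the 12 replicate medians.
Mean of replicates: (5.907 + 5.037 + 5.394 + 4.225 + 3.900 + 5.680 + 4.984 + 5.027 + 4.777 + 4.869 + 5.240 + 5.205) / 12 = 60.2450 / 12 = 5.0204
Sum of squared deviations: (+0.8866)² + (+0.0166)² + (+0.3736)² + (−0.7954)² + (−1.1204)² + (+0.6596)² + (−0.0364)² + (+0.0066)² + (−0.2434)² + (−0.1514)² + (+0.2196)² + (+0.1846)² = 3.4148
Variance = 3.4148 / 11 = 0.3104
SE* = √0.3104

SE* = 0.557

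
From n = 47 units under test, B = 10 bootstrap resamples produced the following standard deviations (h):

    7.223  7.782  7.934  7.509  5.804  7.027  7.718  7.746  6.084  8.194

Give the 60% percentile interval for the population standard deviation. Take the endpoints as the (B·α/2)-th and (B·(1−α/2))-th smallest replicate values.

Sorted replicates: 5.804, 6.084, 7.027, 7.223, 7.509, 7.718, 7.746, 7.782, 7.934, 8.194
α = 0.40; lower rank = 10 × 0.200 = 2; upper rank = 10 × 0.800 = 8.
The 2nd smallest replicate is 6.084; the 8th is 7.782.

(6.084, 7.782)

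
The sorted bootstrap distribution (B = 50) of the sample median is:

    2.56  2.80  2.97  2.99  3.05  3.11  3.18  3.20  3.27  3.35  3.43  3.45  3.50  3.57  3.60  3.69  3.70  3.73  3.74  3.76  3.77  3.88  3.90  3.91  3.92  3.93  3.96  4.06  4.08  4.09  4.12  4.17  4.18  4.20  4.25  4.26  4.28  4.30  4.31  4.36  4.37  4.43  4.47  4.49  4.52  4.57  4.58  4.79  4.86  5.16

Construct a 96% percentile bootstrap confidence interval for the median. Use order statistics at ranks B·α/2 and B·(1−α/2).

α = 0.04; lower rank = 50 × 0.020 = 1; upper rank = 50 × 0.980 = 49.
The 1st smallest replicate is 2.56; the 49th is 4.86.

(2.56, 4.86)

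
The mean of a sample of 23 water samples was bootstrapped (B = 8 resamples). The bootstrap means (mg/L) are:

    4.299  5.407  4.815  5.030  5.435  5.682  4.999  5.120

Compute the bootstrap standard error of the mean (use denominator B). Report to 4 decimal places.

Bootstrap SE is the standard deviation of the 8 replicate means.
Mean of replicates: (4.299 + 5.407 + 4.815 + 5.030 + 5.435 + 5.682 + 4.999 + 5.120) / 8 = 40.78700 / 8 = 5.09837
Sum of squared deviations: (−0.79937)² + (+0.30863)² + (−0.28337)² + (−0.06837)² + (+0.33662)² + (+0.58363)² + (−0.09938)² + (+0.02163)² = 1.28350
Variance = 1.28350 / 8 = 0.16044
SE* = √0.16044

SE* = 0.4005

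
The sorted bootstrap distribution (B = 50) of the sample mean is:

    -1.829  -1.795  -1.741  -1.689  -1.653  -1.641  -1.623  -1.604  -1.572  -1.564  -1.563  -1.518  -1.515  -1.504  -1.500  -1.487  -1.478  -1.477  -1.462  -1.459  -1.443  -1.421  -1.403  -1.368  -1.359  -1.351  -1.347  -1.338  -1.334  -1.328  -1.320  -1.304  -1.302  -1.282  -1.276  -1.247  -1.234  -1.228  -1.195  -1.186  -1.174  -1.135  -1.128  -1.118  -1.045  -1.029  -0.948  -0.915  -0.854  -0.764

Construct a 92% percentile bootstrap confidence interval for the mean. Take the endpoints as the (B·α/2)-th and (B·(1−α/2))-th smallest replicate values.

α = 0.08; lower rank = 50 × 0.040 = 2; upper rank = 50 × 0.960 = 48.
The 2nd smallest replicate is -1.795; the 48th is -0.915.

(-1.795, -0.915)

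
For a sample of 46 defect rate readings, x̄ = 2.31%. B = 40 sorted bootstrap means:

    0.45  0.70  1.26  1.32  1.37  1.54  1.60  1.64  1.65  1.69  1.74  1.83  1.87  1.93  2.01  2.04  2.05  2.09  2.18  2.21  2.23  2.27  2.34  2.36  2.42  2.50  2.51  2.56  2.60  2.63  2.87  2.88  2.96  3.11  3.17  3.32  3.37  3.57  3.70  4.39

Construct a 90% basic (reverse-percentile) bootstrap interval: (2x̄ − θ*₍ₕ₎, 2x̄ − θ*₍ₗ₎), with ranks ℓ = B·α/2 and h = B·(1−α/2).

Percentile endpoints at ranks 2 and 38: θ*₍2₎ = 0.70, θ*₍38₎ = 3.57.
Basic interval reflects these around x̄:
  lower = 2 × 2.31 − 3.57 = 1.05
  upper = 2 × 2.31 − 0.70 = 3.92

(1.05, 3.92)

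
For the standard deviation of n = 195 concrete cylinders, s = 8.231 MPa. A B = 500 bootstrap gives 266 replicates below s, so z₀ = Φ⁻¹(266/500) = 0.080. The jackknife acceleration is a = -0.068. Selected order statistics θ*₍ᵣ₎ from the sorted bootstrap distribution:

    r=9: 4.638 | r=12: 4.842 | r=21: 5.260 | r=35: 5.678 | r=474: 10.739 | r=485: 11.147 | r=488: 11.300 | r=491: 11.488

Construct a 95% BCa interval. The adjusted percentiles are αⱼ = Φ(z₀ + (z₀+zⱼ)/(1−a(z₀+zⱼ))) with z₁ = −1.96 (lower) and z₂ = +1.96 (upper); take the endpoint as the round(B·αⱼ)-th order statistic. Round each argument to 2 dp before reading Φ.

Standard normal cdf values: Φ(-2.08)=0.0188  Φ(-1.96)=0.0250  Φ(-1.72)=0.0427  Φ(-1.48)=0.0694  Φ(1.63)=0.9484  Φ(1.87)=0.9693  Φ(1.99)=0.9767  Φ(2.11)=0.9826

Lower: z₀ + z₁ = 0.080 + (-1.960) = -1.880; 1 − a(z₀+z₁) = 1 − (-0.068)(-1.880) = 0.8722; argument = 0.080 + (-1.880)/0.8722 = -2.0756 → -2.08.
α₁ = Φ(-2.08) = 0.0188; rank = round(500 × 0.0188) = 9; θ*₍9₎ = 4.638.
Upper: z₀ + z₂ = 2.040; 1 − a(z₀+z₂) = 1.1387; argument = 1.8715 → 1.87; α₂ = 0.9693; rank = 485; θ*₍485₎ = 11.147.

(4.638, 11.147)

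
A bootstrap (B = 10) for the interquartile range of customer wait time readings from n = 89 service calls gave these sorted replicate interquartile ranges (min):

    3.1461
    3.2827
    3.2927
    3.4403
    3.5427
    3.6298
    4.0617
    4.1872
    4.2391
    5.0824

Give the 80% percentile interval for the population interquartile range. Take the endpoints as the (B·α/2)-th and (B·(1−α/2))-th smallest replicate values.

(3.1461, 4.2391)

α = 0.20; lower rank = 10 × 0.100 = 1; upper rank = 10 × 0.900 = 9.
The 1st smallest replicate is 3.1461; the 9th is 4.2391.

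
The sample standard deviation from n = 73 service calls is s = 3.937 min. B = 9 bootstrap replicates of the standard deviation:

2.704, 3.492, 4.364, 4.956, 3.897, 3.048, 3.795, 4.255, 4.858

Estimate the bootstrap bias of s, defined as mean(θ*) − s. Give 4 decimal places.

mean(θ*) = (2.704 + 3.492 + 4.364 + 4.956 + 3.897 + 3.048 + 3.795 + 4.255 + 4.858) / 9 = 3.92989
bias = 3.92989 − 3.937

bias = −0.0071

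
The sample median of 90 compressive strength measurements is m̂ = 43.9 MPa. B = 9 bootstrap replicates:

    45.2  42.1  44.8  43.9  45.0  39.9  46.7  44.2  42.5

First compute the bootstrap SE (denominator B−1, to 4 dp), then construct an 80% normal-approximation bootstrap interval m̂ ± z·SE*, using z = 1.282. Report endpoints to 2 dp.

(41.31, 46.49)

Mean of replicates = 43.8111; sum of squared deviations = 32.7689; SE* = √(32.7689/8) = 2.0239
Margin = 1.282 × 2.0239 = 2.595
Interval: 43.9 ± 2.595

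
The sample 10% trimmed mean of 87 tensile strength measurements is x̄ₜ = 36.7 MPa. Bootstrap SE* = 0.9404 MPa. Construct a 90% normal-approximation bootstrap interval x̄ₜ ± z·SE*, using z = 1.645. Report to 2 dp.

Margin = 1.645 × 0.9404 = 1.547
Interval: 36.7 ± 1.547

(35.15, 38.25)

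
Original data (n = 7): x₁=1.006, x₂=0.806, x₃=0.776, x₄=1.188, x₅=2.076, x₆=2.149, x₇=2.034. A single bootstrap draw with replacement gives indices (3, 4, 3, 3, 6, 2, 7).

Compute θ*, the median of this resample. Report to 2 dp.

Resample values: 0.776, 1.188, 0.776, 0.776, 2.149, 0.806, 2.034.
Sorted: 0.776, 0.776, 0.776, 0.806, 1.188, 2.034, 2.149
Median = middle value = 0.81

θ* = 0.81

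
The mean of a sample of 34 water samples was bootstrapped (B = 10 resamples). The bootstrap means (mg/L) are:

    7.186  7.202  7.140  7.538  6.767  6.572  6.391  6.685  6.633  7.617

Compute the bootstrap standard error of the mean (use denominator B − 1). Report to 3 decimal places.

Bootstrap SE is the standard deviation of the 10 replicate means.
Mean of replicates: (7.186 + 7.202 + 7.140 + 7.538 + 6.767 + 6.572 + 6.391 + 6.685 + 6.633 + 7.617) / 10 = 69.7310 / 10 = 6.9731
Sum of squared deviations: (+0.2129)² + (+0.2289)² + (+0.1669)² + (+0.5649)² + (−0.2061)² + (−0.4011)² + (−0.5821)² + (−0.2881)² + (−0.3401)² + (+0.6439)² = 1.6002
Variance = 1.6002 / 9 = 0.1778
SE* = √0.1778

SE* = 0.422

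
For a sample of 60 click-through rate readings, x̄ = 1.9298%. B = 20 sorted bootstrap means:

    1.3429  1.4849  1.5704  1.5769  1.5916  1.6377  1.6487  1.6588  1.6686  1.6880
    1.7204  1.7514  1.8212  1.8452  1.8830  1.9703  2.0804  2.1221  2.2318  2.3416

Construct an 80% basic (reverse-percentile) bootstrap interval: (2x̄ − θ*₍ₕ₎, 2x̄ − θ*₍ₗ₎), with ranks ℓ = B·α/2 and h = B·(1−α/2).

Percentile endpoints at ranks 2 and 18: θ*₍2₎ = 1.4849, θ*₍18₎ = 2.1221.
Basic interval reflects these around x̄:
  lower = 2 × 1.9298 − 2.1221 = 1.7375
  upper = 2 × 1.9298 − 1.4849 = 2.3747

(1.7375, 2.3747)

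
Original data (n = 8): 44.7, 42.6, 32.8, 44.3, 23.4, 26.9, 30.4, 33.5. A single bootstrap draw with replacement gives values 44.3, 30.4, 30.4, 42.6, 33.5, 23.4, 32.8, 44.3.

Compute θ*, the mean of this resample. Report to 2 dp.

θ* = 35.21

Mean = (44.3 + 30.4 + 30.4 + 42.6 + 33.5 + 23.4 + 32.8 + 44.3) / 8 = 281.70 / 8 = 35.21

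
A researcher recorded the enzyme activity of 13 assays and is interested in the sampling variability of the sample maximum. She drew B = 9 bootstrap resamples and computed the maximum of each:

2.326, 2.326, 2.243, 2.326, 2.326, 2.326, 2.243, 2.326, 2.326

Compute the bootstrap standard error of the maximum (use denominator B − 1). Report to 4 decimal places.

Bootstrap SE is the standard deviation of the 9 replicate maximums.
Mean of replicates: (2.326 + 2.326 + 2.243 + 2.326 + 2.326 + 2.326 + 2.243 + 2.326 + 2.326) / 9 = 20.76800 / 9 = 2.30756
Sum of squared deviations: (+0.01844)² + (+0.01844)² + (−0.06456)² + (+0.01844)² + (+0.01844)² + (+0.01844)² + (−0.06456)² + (+0.01844)² + (+0.01844)² = 0.01072
Variance = 0.01072 / 8 = 0.00134
SE* = √0.00134

SE* = 0.0366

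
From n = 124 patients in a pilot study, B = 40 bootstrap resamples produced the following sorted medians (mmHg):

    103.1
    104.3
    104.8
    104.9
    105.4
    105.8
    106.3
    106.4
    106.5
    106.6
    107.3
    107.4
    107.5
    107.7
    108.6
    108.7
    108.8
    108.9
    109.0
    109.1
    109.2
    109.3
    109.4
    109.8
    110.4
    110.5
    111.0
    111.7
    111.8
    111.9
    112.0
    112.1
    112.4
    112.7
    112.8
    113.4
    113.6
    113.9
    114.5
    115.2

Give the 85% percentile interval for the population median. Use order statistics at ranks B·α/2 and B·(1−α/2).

(104.8, 113.6)

α = 0.15; lower rank = 40 × 0.075 = 3; upper rank = 40 × 0.925 = 37.
The 3rd smallest replicate is 104.8; the 37th is 113.6.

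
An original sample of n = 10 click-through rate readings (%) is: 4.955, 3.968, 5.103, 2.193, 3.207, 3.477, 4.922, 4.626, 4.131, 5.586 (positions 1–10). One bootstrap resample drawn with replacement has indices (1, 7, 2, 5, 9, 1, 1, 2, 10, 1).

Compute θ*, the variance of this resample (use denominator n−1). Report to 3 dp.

Resample values: 4.955, 4.922, 3.968, 3.207, 4.131, 4.955, 4.955, 3.968, 5.586, 4.955.
Mean = 4.5602; sum of squared deviations = 4.5234
s² = 4.5234 / 9 = 0.5026

θ* = 0.503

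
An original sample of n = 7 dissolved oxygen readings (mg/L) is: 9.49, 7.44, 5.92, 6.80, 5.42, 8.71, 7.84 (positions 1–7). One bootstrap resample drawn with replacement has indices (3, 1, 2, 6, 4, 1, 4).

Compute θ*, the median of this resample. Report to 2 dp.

θ* = 7.44

Resample values: 5.92, 9.49, 7.44, 8.71, 6.80, 9.49, 6.80.
Sorted: 5.92, 6.80, 6.80, 7.44, 8.71, 9.49, 9.49
Median = middle value = 7.44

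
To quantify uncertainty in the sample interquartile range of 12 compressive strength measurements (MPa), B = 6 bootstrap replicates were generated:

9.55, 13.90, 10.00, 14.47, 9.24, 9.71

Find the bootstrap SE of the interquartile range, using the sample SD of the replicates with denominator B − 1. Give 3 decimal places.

Bootstrap SE is the standard deviation of the 6 replicate interquartile ranges.
Mean of replicates: (9.55 + 13.90 + 10.00 + 14.47 + 9.24 + 9.71) / 6 = 66.8700 / 6 = 11.1450
Sum of squared deviations: (−1.5950)² + (+2.7550)² + (−1.1450)² + (+3.3250)² + (−1.9050)² + (−1.4350)² = 28.1890
Variance = 28.1890 / 5 = 5.6378
SE* = √5.6378

SE* = 2.374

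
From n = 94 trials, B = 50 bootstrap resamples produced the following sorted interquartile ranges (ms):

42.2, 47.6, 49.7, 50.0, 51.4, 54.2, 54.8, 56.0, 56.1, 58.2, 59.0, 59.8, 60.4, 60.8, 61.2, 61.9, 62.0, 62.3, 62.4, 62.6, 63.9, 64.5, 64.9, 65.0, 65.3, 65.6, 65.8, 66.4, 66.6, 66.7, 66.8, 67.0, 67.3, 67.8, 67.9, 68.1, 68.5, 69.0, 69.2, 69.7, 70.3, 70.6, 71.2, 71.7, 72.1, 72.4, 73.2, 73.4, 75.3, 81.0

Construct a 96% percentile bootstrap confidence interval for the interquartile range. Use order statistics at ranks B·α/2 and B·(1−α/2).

(42.2, 75.3)

α = 0.04; lower rank = 50 × 0.020 = 1; upper rank = 50 × 0.980 = 49.
The 1st smallest replicate is 42.2; the 49th is 75.3.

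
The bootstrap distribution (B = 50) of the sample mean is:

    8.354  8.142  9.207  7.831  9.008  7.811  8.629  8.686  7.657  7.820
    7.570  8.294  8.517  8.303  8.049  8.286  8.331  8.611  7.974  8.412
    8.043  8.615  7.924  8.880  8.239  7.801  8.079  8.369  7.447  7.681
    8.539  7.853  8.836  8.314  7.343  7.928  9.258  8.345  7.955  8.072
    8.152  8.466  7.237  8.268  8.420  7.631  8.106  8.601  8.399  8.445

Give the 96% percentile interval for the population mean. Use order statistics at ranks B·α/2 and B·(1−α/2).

(7.237, 9.207)

Sorted replicates: 7.237, 7.343, 7.447, 7.570, 7.631, 7.657, 7.681, 7.801, 7.811, 7.820, 7.831, 7.853, 7.924, 7.928, 7.955, 7.974, 8.043, 8.049, 8.072, 8.079, 8.106, 8.142, 8.152, 8.239, 8.268, 8.286, 8.294, 8.303, 8.314, 8.331, 8.345, 8.354, 8.369, 8.399, 8.412, 8.420, 8.445, 8.466, 8.517, 8.539, 8.601, 8.611, 8.615, 8.629, 8.686, 8.836, 8.880, 9.008, 9.207, 9.258
α = 0.04; lower rank = 50 × 0.020 = 1; upper rank = 50 × 0.980 = 49.
The 1st smallest replicate is 7.237; the 49th is 9.207.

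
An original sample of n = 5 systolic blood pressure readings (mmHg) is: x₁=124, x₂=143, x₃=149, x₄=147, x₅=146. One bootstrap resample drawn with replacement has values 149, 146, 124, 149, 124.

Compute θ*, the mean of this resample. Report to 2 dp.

θ* = 138.40

Mean = (149 + 146 + 124 + 149 + 124) / 5 = 692.0 / 5 = 138.40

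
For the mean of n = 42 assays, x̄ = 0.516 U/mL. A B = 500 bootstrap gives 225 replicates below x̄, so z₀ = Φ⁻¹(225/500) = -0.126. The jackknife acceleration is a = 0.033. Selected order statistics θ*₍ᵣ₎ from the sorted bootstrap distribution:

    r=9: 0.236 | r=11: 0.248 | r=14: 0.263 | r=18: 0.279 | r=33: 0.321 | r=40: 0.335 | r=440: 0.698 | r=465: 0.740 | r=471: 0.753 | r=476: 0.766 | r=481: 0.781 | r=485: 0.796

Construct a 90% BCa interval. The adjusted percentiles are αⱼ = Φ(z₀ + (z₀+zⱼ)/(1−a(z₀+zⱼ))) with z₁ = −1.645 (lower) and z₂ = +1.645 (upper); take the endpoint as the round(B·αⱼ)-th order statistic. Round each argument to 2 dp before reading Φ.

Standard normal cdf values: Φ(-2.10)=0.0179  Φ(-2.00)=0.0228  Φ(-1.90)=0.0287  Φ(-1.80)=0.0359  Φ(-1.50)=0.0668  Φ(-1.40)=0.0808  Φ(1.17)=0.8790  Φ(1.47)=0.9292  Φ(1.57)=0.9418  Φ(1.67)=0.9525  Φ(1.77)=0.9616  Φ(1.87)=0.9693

(0.279, 0.740)

Lower: z₀ + z₁ = -0.126 + (-1.645) = -1.771; 1 − a(z₀+z₁) = 1 − (0.033)(-1.771) = 1.0584; argument = -0.126 + (-1.771)/1.0584 = -1.7992 → -1.80.
α₁ = Φ(-1.80) = 0.0359; rank = round(500 × 0.0359) = 18; θ*₍18₎ = 0.279.
Upper: z₀ + z₂ = 1.519; 1 − a(z₀+z₂) = 0.9499; argument = 1.4732 → 1.47; α₂ = 0.9292; rank = 465; θ*₍465₎ = 0.740.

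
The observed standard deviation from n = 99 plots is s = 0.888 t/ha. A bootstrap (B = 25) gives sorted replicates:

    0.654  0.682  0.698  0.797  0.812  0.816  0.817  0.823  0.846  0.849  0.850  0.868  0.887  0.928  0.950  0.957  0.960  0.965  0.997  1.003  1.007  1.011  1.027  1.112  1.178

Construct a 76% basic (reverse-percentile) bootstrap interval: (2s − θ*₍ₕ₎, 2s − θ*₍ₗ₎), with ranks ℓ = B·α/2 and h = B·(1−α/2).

Percentile endpoints at ranks 3 and 22: θ*₍3₎ = 0.698, θ*₍22₎ = 1.011.
Basic interval reflects these around s:
  lower = 2 × 0.888 − 1.011 = 0.765
  upper = 2 × 0.888 − 0.698 = 1.078

(0.765, 1.078)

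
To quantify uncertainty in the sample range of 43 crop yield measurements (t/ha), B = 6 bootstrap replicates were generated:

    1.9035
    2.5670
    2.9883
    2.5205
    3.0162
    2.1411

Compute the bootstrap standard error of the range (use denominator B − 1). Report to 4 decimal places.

SE* = 0.4453

Bootstrap SE is the standard deviation of the 6 replicate ranges.
Mean of replicates: (1.9035 + 2.5670 + 2.9883 + 2.5205 + 3.0162 + 2.1411) / 6 = 15.13660 / 6 = 2.52277
Sum of squared deviations: (−0.61927)² + (+0.04423)² + (+0.46553)² + (−0.00227)² + (+0.49343)² + (−0.38167)² = 0.99132
Variance = 0.99132 / 5 = 0.19826
SE* = √0.19826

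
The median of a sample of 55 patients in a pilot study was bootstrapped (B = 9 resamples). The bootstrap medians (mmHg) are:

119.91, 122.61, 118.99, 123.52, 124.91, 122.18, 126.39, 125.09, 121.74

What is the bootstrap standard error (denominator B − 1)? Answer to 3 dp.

SE* = 2.437

Bootstrap SE is the standard deviation of the 9 replicate medians.
Mean of replicates: (119.91 + 122.61 + 118.99 + 123.52 + 124.91 + 122.18 + 126.39 + 125.09 + 121.74) / 9 = 1105.3400 / 9 = 122.8156
Sum of squared deviations: (−2.9056)² + (−0.2056)² + (−3.8256)² + (+0.7044)² + (+2.0944)² + (−0.6356)² + (+3.5744)² + (+2.2744)² + (−1.0756)² = 47.5128
Variance = 47.5128 / 8 = 5.9391
SE* = √5.9391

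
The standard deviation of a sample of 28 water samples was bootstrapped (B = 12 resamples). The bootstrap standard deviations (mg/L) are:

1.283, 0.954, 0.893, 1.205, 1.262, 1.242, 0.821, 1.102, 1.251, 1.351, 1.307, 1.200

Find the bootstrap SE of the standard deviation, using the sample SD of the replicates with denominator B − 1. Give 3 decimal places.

SE* = 0.174

Bootstrap SE is the standard deviation of the 12 replicate standard deviations.
Mean of replicates: (1.283 + 0.954 + 0.893 + 1.205 + 1.262 + 1.242 + 0.821 + 1.102 + 1.251 + 1.351 + 1.307 + 1.200) / 12 = 13.8710 / 12 = 1.1559
Sum of squared deviations: (+0.1271)² + (−0.2019)² + (−0.2629)² + (+0.0491)² + (+0.1061)² + (+0.0861)² + (−0.3349)² + (−0.0539)² + (+0.0951)² + (+0.1951)² + (+0.1511)² + (+0.0441)² = 0.3341
Variance = 0.3341 / 11 = 0.0304
SE* = √0.0304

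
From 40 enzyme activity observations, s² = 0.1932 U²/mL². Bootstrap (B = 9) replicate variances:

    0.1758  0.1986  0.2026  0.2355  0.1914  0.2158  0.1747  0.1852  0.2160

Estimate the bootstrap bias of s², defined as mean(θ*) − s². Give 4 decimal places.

bias = +0.0063

mean(θ*) = (0.1758 + 0.1986 + 0.2026 + 0.2355 + 0.1914 + 0.2158 + 0.1747 + 0.1852 + 0.2160) / 9 = 0.19951
bias = 0.19951 − 0.1932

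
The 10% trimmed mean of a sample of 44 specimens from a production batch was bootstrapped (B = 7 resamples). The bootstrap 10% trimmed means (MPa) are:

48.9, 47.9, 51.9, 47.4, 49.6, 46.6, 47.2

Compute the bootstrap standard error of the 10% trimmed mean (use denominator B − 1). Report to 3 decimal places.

SE* = 1.817

Bootstrap SE is the standard deviation of the 7 replicate 10% trimmed means.
Mean of replicates: (48.9 + 47.9 + 51.9 + 47.4 + 49.6 + 46.6 + 47.2) / 7 = 339.5000 / 7 = 48.5000
Sum of squared deviations: (+0.4000)² + (−0.6000)² + (+3.4000)² + (−1.1000)² + (+1.1000)² + (−1.9000)² + (−1.3000)² = 19.8000
Variance = 19.8000 / 6 = 3.3000
SE* = √3.3000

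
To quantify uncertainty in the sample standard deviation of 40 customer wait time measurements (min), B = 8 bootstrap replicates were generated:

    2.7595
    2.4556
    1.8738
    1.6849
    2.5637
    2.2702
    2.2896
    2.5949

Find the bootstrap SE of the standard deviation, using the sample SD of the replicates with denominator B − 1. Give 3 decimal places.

SE* = 0.369

Bootstrap SE is the standard deviation of the 8 replicate standard deviations.
Mean of replicates: (2.7595 + 2.4556 + 1.8738 + 1.6849 + 2.5637 + 2.2702 + 2.2896 + 2.5949) / 8 = 18.49220 / 8 = 2.31153
Sum of squared deviations: (+0.44798)² + (+0.14407)² + (−0.43773)² + (−0.62662)² + (+0.25217)² + (−0.04133)² + (−0.02192)² + (+0.28337)² = 0.95178
Variance = 0.95178 / 7 = 0.13597
SE* = √0.13597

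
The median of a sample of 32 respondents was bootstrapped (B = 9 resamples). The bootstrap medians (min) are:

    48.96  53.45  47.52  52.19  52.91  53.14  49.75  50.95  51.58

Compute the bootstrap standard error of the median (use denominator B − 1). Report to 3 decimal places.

Bootstrap SE is the standard deviation of the 9 replicate medians.
Mean of replicates: (48.96 + 53.45 + 47.52 + 52.19 + 52.91 + 53.14 + 49.75 + 50.95 + 51.58) / 9 = 460.4500 / 9 = 51.1611
Sum of squared deviations: (−2.2011)² + (+2.2889)² + (−3.6411)² + (+1.0289)² + (+1.7489)² + (+1.9789)² + (−1.4111)² + (−0.2111)² + (+0.4189)² = 33.5861
Variance = 33.5861 / 8 = 4.1983
SE* = √4.1983

SE* = 2.049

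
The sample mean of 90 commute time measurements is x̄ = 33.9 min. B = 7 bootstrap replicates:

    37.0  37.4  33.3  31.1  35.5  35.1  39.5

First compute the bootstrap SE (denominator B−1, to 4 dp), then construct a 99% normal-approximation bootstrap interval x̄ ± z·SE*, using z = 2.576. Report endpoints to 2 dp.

Mean of replicates = 35.5571; sum of squared deviations = 46.1971; SE* = √(46.1971/6) = 2.7748
Margin = 2.576 × 2.7748 = 7.148
Interval: 33.9 ± 7.148

(26.75, 41.05)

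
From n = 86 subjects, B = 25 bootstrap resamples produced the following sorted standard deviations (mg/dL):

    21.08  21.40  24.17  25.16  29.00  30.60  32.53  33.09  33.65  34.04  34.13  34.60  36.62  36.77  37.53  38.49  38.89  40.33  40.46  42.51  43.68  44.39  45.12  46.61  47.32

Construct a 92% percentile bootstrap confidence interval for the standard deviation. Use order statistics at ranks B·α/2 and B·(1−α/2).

α = 0.08; lower rank = 25 × 0.040 = 1; upper rank = 25 × 0.960 = 24.
The 1st smallest replicate is 21.08; the 24th is 46.61.

(21.08, 46.61)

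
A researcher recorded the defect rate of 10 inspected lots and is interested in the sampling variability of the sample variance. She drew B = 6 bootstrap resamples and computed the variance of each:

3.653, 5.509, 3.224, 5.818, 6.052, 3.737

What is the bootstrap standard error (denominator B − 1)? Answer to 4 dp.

SE* = 1.2592

Bootstrap SE is the standard deviation of the 6 replicate variances.
Mean of replicates: (3.653 + 5.509 + 3.224 + 5.818 + 6.052 + 3.737) / 6 = 27.99300 / 6 = 4.66550
Sum of squared deviations: (−1.01250)² + (+0.84350)² + (−1.44150)² + (+1.15250)² + (+1.38650)² + (−0.92850)² = 7.92732
Variance = 7.92732 / 5 = 1.58546
SE* = √1.58546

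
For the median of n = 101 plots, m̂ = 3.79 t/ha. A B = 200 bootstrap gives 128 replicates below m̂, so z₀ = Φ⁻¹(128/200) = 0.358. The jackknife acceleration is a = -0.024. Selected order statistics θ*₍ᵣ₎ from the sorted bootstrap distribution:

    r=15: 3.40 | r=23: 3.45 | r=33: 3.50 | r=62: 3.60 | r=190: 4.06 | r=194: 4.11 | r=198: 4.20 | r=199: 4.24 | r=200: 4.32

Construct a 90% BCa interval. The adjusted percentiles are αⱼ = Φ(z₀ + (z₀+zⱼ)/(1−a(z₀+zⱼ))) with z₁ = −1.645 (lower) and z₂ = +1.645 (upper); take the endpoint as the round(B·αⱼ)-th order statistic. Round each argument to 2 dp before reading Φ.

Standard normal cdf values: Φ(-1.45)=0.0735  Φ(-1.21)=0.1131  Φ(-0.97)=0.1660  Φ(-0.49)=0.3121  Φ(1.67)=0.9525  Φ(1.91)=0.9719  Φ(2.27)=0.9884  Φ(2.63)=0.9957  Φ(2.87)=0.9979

Lower: z₀ + z₁ = 0.358 + (-1.645) = -1.287; 1 − a(z₀+z₁) = 1 − (-0.024)(-1.287) = 0.9691; argument = 0.358 + (-1.287)/0.9691 = -0.9700 → -0.97.
α₁ = Φ(-0.97) = 0.1660; rank = round(200 × 0.1660) = 33; θ*₍33₎ = 3.50.
Upper: z₀ + z₂ = 2.003; 1 − a(z₀+z₂) = 1.0481; argument = 2.2691 → 2.27; α₂ = 0.9884; rank = 198; θ*₍198₎ = 4.20.

(3.50, 4.20)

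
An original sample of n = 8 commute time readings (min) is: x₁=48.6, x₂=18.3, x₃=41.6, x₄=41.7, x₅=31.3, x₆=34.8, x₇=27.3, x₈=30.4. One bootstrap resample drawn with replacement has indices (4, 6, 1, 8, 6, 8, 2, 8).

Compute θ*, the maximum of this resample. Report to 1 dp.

Resample values: 41.7, 34.8, 48.6, 30.4, 34.8, 30.4, 18.3, 30.4.
Maximum = 48.6

θ* = 48.6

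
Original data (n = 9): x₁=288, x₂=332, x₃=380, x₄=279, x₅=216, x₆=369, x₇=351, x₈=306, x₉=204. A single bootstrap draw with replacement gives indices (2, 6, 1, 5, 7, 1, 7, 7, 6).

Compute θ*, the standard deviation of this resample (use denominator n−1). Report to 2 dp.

θ* = 50.69

Resample values: 332, 369, 288, 216, 351, 288, 351, 351, 369.
Mean = 323.8889; sum of squared deviations = 20556.8889
s² = 20556.8889 / 8 = 2569.6111
s = √2569.6111 = 50.69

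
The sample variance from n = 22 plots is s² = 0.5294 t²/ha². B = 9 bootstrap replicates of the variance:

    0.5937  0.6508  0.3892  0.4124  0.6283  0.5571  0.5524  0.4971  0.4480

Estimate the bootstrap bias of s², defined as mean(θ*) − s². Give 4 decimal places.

mean(θ*) = (0.5937 + 0.6508 + 0.3892 + 0.4124 + 0.6283 + 0.5571 + 0.5524 + 0.4971 + 0.4480) / 9 = 0.52544
bias = 0.52544 − 0.5294

bias = −0.0040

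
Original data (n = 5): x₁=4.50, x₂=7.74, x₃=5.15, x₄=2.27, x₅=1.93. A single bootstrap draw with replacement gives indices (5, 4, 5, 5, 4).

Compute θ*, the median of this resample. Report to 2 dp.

θ* = 1.93

Resample values: 1.93, 2.27, 1.93, 1.93, 2.27.
Sorted: 1.93, 1.93, 1.93, 2.27, 2.27
Median = middle value = 1.93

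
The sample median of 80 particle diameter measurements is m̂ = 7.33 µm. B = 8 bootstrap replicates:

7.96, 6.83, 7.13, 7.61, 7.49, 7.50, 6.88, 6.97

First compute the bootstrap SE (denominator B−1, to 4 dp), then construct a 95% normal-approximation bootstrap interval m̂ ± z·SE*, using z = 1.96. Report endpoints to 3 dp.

(6.538, 8.122)

Mean of replicates = 7.2962; sum of squared deviations = 1.1428; SE* = √(1.1428/7) = 0.4040
Margin = 1.96 × 0.4040 = 0.7918
Interval: 7.33 ± 0.7918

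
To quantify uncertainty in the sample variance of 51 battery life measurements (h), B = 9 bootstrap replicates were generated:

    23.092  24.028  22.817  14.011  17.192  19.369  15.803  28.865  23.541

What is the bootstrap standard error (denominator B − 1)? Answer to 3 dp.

SE* = 4.719

Bootstrap SE is the standard deviation of the 9 replicate variances.
Mean of replicates: (23.092 + 24.028 + 22.817 + 14.011 + 17.192 + 19.369 + 15.803 + 28.865 + 23.541) / 9 = 188.7180 / 9 = 20.9687
Sum of squared deviations: (+2.1233)² + (+3.0593)² + (+1.8483)² + (−6.9577)² + (−3.7767)² + (−1.5997)² + (−5.1657)² + (+7.8963)² + (+2.5723)² = 178.1688
Variance = 178.1688 / 8 = 22.2711
SE* = √22.2711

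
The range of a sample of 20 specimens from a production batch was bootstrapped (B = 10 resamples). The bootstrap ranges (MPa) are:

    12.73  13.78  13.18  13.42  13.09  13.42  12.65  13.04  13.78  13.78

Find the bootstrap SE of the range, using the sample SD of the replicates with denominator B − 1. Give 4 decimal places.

Bootstrap SE is the standard deviation of the 10 replicate ranges.
Mean of replicates: (12.73 + 13.78 + 13.18 + 13.42 + 13.09 + 13.42 + 12.65 + 13.04 + 13.78 + 13.78) / 10 = 132.87000 / 10 = 13.28700
Sum of squared deviations: (−0.55700)² + (+0.49300)² + (−0.10700)² + (+0.13300)² + (−0.19700)² + (+0.13300)² + (−0.63700)² + (−0.24700)² + (+0.49300)² + (+0.49300)² = 1.59181
Variance = 1.59181 / 9 = 0.17687
SE* = √0.17687

SE* = 0.4206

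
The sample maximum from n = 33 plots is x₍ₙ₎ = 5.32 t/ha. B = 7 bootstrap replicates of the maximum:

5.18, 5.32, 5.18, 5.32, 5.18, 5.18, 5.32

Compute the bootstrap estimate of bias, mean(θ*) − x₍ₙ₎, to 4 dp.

mean(θ*) = (5.18 + 5.32 + 5.18 + 5.32 + 5.18 + 5.18 + 5.32) / 7 = 5.24000
bias = 5.24000 − 5.32

bias = −0.0800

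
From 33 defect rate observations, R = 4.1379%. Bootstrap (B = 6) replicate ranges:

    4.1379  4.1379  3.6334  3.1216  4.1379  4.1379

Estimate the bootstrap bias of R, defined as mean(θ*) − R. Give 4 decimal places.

bias = −0.2535

mean(θ*) = (4.1379 + 4.1379 + 3.6334 + 3.1216 + 4.1379 + 4.1379) / 6 = 3.88443
bias = 3.88443 − 4.1379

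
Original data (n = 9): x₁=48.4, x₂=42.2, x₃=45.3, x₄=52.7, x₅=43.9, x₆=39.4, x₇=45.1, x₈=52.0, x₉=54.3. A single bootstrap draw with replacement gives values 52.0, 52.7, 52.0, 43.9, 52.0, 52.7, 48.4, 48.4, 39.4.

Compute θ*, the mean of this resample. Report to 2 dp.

Mean = (52.0 + 52.7 + 52.0 + 43.9 + 52.0 + 52.7 + 48.4 + 48.4 + 39.4) / 9 = 441.50 / 9 = 49.06

θ* = 49.06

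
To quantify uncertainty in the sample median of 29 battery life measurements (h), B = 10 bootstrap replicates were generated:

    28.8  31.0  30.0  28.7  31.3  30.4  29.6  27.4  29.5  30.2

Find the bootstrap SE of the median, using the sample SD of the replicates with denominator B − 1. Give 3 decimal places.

Bootstrap SE is the standard deviation of the 10 replicate medians.
Mean of replicates: (28.8 + 31.0 + 30.0 + 28.7 + 31.3 + 30.4 + 29.6 + 27.4 + 29.5 + 30.2) / 10 = 296.9000 / 10 = 29.6900
Sum of squared deviations: (−0.8900)² + (+1.3100)² + (+0.3100)² + (−0.9900)² + (+1.6100)² + (+0.7100)² + (−0.0900)² + (−2.2900)² + (−0.1900)² + (+0.5100)² = 12.2290
Variance = 12.2290 / 9 = 1.3588
SE* = √1.3588

SE* = 1.166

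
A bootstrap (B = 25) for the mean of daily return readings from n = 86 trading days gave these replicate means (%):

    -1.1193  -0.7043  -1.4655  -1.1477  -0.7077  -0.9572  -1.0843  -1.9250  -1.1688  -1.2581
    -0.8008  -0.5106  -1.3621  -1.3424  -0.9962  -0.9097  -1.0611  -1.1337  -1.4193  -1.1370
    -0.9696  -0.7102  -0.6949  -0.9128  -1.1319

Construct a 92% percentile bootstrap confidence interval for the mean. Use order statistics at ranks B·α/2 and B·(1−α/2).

Sorted replicates: -1.9250, -1.4655, -1.4193, -1.3621, -1.3424, -1.2581, -1.1688, -1.1477, -1.1370, -1.1337, -1.1319, -1.1193, -1.0843, -1.0611, -0.9962, -0.9696, -0.9572, -0.9128, -0.9097, -0.8008, -0.7102, -0.7077, -0.7043, -0.6949, -0.5106
α = 0.08; lower rank = 25 × 0.040 = 1; upper rank = 25 × 0.960 = 24.
The 1st smallest replicate is -1.9250; the 24th is -0.6949.

(-1.9250, -0.6949)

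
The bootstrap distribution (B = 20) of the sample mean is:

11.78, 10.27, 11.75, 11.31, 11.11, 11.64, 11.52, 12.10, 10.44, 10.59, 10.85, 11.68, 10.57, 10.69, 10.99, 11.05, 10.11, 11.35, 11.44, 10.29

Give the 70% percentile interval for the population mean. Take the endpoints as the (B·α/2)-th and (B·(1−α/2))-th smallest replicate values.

(10.29, 11.68)

Sorted replicates: 10.11, 10.27, 10.29, 10.44, 10.57, 10.59, 10.69, 10.85, 10.99, 11.05, 11.11, 11.31, 11.35, 11.44, 11.52, 11.64, 11.68, 11.75, 11.78, 12.10
α = 0.30; lower rank = 20 × 0.150 = 3; upper rank = 20 × 0.850 = 17.
The 3rd smallest replicate is 10.29; the 17th is 11.68.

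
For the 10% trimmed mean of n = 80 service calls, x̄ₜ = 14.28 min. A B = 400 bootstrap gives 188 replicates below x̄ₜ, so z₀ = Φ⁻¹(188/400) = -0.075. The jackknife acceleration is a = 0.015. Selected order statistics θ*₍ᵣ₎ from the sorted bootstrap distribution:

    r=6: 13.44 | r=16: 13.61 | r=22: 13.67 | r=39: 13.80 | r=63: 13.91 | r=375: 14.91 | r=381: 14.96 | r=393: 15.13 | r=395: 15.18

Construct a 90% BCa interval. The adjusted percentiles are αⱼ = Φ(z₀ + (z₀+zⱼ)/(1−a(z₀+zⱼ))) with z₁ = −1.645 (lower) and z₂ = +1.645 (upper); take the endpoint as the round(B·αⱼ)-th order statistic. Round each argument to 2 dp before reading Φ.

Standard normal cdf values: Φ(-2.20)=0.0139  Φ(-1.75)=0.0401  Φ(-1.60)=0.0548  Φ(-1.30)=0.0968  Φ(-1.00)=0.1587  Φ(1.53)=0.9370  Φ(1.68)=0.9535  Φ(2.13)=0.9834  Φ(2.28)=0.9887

Lower: z₀ + z₁ = -0.075 + (-1.645) = -1.720; 1 − a(z₀+z₁) = 1 − (0.015)(-1.720) = 1.0258; argument = -0.075 + (-1.720)/1.0258 = -1.7517 → -1.75.
α₁ = Φ(-1.75) = 0.0401; rank = round(400 × 0.0401) = 16; θ*₍16₎ = 13.61.
Upper: z₀ + z₂ = 1.570; 1 − a(z₀+z₂) = 0.9765; argument = 1.5329 → 1.53; α₂ = 0.9370; rank = 375; θ*₍375₎ = 14.91.

(13.61, 14.91)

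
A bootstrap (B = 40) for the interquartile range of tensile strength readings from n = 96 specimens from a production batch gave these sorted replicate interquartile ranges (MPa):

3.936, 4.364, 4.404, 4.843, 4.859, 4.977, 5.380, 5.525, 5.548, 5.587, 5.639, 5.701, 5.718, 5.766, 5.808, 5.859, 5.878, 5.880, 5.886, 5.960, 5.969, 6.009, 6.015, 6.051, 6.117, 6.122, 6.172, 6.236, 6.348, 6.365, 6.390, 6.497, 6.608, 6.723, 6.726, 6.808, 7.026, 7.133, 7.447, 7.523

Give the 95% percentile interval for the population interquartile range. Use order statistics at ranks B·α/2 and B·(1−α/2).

α = 0.05; lower rank = 40 × 0.025 = 1; upper rank = 40 × 0.975 = 39.
The 1st smallest replicate is 3.936; the 39th is 7.447.

(3.936, 7.447)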